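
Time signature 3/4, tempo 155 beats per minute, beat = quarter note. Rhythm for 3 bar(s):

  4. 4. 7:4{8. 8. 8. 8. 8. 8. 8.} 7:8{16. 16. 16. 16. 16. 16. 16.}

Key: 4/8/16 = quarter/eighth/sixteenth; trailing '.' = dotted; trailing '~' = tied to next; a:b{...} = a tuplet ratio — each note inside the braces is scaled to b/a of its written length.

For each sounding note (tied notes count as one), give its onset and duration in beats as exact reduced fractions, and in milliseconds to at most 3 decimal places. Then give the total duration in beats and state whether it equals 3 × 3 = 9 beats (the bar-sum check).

1) 0.0ms=0b +580.645ms=3/2b
2) 580.645ms=3/2b +580.645ms=3/2b
3) 1161.29ms=3b +165.899ms=3/7b
4) 1327.189ms=24/7b +165.899ms=3/7b
5) 1493.088ms=27/7b +165.899ms=3/7b
6) 1658.986ms=30/7b +165.899ms=3/7b
7) 1824.885ms=33/7b +165.899ms=3/7b
8) 1990.783ms=36/7b +165.899ms=3/7b
9) 2156.682ms=39/7b +165.899ms=3/7b
10) 2322.581ms=6b +165.899ms=3/7b
11) 2488.479ms=45/7b +165.899ms=3/7b
12) 2654.378ms=48/7b +165.899ms=3/7b
13) 2820.276ms=51/7b +165.899ms=3/7b
14) 2986.175ms=54/7b +165.899ms=3/7b
15) 3152.074ms=57/7b +165.899ms=3/7b
16) 3317.972ms=60/7b +165.899ms=3/7b
Σ=9b of 9 (155bpm 3/4) — PASS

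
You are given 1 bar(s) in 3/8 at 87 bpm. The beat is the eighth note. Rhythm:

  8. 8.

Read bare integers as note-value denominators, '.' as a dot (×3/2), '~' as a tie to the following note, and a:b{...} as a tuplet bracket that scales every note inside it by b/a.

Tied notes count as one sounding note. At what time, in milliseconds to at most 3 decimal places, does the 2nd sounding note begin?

1. 0.0ms @ 0 + 1034.483ms (3/2)
2. 1034.483ms @ 3/2 + 1034.483ms (3/2)

note 2 onset = 3/2b = 1034.483ms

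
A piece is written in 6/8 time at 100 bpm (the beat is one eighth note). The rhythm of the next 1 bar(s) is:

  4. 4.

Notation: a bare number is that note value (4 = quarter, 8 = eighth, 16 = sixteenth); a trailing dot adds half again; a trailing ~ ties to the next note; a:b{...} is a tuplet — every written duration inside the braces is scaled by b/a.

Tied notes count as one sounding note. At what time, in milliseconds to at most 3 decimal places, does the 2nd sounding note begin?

1. 0.0ms @ 0 + 1800.0ms (3)
2. 1800.0ms @ 3 + 1800.0ms (3)

note 2 onset = 3b = 1800.0ms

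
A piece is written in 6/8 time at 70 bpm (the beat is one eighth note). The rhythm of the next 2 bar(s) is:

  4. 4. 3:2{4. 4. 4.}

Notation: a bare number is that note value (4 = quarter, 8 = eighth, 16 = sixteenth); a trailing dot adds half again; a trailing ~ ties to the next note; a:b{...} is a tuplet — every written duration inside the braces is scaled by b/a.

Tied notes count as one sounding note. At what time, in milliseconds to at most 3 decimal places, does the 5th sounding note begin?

note 5 onset = 10b = 8571.429ms

1. 0.0ms @ 0 + 2571.429ms (3)
2. 2571.429ms @ 3 + 2571.429ms (3)
3. 5142.857ms @ 6 + 1714.286ms (2)
4. 6857.143ms @ 8 + 1714.286ms (2)
5. 8571.429ms @ 10 + 1714.286ms (2)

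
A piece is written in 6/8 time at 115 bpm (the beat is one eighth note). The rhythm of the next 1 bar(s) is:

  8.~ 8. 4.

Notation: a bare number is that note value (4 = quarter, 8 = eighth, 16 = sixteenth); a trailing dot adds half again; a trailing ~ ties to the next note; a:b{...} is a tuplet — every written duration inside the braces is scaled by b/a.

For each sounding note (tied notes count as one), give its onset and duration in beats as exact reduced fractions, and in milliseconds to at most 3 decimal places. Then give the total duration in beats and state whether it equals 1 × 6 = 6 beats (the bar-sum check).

1) 0.0ms=0b +1565.217ms=3b
2) 1565.217ms=3b +1565.217ms=3b
Σ=6b of 6 (115bpm 6/8) — PASS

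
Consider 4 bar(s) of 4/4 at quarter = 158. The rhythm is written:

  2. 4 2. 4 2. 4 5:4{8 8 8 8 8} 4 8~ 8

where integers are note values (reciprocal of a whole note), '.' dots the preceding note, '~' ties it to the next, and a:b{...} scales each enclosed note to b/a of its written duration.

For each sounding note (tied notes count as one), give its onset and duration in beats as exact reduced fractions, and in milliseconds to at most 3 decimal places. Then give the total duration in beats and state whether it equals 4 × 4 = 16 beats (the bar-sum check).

1) 0.0ms=0b +1139.241ms=3b
2) 1139.241ms=3b +379.747ms=1b
3) 1518.987ms=4b +1139.241ms=3b
4) 2658.228ms=7b +379.747ms=1b
5) 3037.975ms=8b +1139.241ms=3b
6) 4177.215ms=11b +379.747ms=1b
7) 4556.962ms=12b +151.899ms=2/5b
8) 4708.861ms=62/5b +151.899ms=2/5b
9) 4860.759ms=64/5b +151.899ms=2/5b
10) 5012.658ms=66/5b +151.899ms=2/5b
11) 5164.557ms=68/5b +151.899ms=2/5b
12) 5316.456ms=14b +379.747ms=1b
13) 5696.203ms=15b +379.747ms=1b
Σ=16b of 16 (158bpm 4/4) — PASS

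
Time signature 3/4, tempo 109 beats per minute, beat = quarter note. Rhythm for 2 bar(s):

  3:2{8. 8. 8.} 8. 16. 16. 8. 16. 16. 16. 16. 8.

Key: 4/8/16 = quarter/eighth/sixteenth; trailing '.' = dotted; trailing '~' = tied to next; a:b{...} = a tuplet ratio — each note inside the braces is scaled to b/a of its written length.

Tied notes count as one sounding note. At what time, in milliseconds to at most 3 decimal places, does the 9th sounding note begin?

1. 0.0ms @ 0 + 275.229ms (1/2)
2. 275.229ms @ 1/2 + 275.229ms (1/2)
3. 550.459ms @ 1 + 275.229ms (1/2)
4. 825.688ms @ 3/2 + 412.844ms (3/4)
5. 1238.532ms @ 9/4 + 206.422ms (3/8)
6. 1444.954ms @ 21/8 + 206.422ms (3/8)
7. 1651.376ms @ 3 + 412.844ms (3/4)
8. 2064.22ms @ 15/4 + 206.422ms (3/8)
9. 2270.642ms @ 33/8 + 206.422ms (3/8)
10. 2477.064ms @ 9/2 + 206.422ms (3/8)
11. 2683.486ms @ 39/8 + 206.422ms (3/8)
12. 2889.908ms @ 21/4 + 412.844ms (3/4)

note 9 onset = 33/8b = 2270.642ms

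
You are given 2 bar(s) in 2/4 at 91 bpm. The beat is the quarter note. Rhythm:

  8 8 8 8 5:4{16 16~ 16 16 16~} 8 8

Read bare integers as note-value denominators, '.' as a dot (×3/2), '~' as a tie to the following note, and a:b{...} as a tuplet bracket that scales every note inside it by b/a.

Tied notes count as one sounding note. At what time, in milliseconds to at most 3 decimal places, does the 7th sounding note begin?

1. 0.0ms @ 0 + 329.67ms (1/2)
2. 329.67ms @ 1/2 + 329.67ms (1/2)
3. 659.341ms @ 1 + 329.67ms (1/2)
4. 989.011ms @ 3/2 + 329.67ms (1/2)
5. 1318.681ms @ 2 + 131.868ms (1/5)
6. 1450.549ms @ 11/5 + 263.736ms (2/5)
7. 1714.286ms @ 13/5 + 131.868ms (1/5)
8. 1846.154ms @ 14/5 + 461.538ms (7/10)
9. 2307.692ms @ 7/2 + 329.67ms (1/2)

note 7 onset = 13/5b = 1714.286ms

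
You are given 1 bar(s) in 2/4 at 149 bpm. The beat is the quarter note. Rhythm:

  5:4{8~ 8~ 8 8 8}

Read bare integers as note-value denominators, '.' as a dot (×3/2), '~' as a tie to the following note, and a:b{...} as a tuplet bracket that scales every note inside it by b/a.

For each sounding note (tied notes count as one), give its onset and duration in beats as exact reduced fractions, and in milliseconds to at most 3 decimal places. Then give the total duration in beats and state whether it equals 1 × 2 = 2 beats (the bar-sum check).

1) 0.0ms=0b +483.221ms=6/5b
2) 483.221ms=6/5b +161.074ms=2/5b
3) 644.295ms=8/5b +161.074ms=2/5b
Σ=2b of 2 (149bpm 2/4) — PASS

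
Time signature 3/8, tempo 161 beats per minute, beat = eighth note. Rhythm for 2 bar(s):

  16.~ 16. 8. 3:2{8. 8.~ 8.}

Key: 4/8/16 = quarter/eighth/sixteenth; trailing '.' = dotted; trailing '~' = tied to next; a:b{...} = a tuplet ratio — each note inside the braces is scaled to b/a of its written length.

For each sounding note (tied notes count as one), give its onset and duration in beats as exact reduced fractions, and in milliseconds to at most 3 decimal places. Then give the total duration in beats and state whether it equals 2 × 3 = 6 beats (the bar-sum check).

1) 0.0ms=0b +559.006ms=3/2b
2) 559.006ms=3/2b +559.006ms=3/2b
3) 1118.012ms=3b +372.671ms=1b
4) 1490.683ms=4b +745.342ms=2b
Σ=6b of 6 (161bpm 3/8) — PASS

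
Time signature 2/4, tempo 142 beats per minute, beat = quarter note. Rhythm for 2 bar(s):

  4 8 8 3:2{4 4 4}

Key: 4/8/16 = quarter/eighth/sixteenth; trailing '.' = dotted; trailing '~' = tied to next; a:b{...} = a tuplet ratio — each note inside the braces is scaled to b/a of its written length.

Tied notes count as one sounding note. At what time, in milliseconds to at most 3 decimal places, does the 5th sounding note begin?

note 5 onset = 8/3b = 1126.761ms

1. 0.0ms @ 0 + 422.535ms (1)
2. 422.535ms @ 1 + 211.268ms (1/2)
3. 633.803ms @ 3/2 + 211.268ms (1/2)
4. 845.07ms @ 2 + 281.69ms (2/3)
5. 1126.761ms @ 8/3 + 281.69ms (2/3)
6. 1408.451ms @ 10/3 + 281.69ms (2/3)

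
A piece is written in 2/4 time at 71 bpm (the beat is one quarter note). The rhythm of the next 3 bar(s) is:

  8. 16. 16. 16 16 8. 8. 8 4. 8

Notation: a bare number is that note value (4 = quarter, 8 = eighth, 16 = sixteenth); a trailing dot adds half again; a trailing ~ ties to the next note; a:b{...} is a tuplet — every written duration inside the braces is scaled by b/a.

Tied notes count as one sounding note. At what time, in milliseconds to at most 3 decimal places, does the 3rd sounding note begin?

note 3 onset = 9/8b = 950.704ms

1. 0.0ms @ 0 + 633.803ms (3/4)
2. 633.803ms @ 3/4 + 316.901ms (3/8)
3. 950.704ms @ 9/8 + 316.901ms (3/8)
4. 1267.606ms @ 3/2 + 211.268ms (1/4)
5. 1478.873ms @ 7/4 + 211.268ms (1/4)
6. 1690.141ms @ 2 + 633.803ms (3/4)
7. 2323.944ms @ 11/4 + 633.803ms (3/4)
8. 2957.746ms @ 7/2 + 422.535ms (1/2)
9. 3380.282ms @ 4 + 1267.606ms (3/2)
10. 4647.887ms @ 11/2 + 422.535ms (1/2)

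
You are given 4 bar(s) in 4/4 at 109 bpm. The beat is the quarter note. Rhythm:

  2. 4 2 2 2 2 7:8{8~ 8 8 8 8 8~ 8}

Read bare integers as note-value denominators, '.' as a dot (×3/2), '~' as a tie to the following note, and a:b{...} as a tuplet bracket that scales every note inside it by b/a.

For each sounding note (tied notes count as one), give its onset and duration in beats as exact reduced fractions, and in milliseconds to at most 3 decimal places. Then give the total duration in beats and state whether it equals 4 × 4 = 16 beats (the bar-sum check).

1) 0.0ms=0b +1651.376ms=3b
2) 1651.376ms=3b +550.459ms=1b
3) 2201.835ms=4b +1100.917ms=2b
4) 3302.752ms=6b +1100.917ms=2b
5) 4403.67ms=8b +1100.917ms=2b
6) 5504.587ms=10b +1100.917ms=2b
7) 6605.505ms=12b +629.096ms=8/7b
8) 7234.6ms=92/7b +314.548ms=4/7b
9) 7549.148ms=96/7b +314.548ms=4/7b
10) 7863.696ms=100/7b +314.548ms=4/7b
11) 8178.244ms=104/7b +629.096ms=8/7b
Σ=16b of 16 (109bpm 4/4) — PASS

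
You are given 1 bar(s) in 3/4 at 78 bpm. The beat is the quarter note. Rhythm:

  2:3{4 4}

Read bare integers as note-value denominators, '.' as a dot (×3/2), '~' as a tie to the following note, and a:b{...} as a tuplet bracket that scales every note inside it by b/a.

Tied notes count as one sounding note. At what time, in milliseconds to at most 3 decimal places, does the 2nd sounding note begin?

1. 0.0ms @ 0 + 1153.846ms (3/2)
2. 1153.846ms @ 3/2 + 1153.846ms (3/2)

note 2 onset = 3/2b = 1153.846ms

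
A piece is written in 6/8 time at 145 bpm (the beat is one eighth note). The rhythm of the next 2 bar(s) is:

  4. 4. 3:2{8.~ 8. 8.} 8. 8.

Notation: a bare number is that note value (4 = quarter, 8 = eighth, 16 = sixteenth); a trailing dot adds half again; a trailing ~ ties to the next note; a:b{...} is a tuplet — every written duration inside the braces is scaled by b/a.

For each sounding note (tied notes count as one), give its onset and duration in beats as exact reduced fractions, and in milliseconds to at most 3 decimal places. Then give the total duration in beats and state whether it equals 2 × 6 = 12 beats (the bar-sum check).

1) 0.0ms=0b +1241.379ms=3b
2) 1241.379ms=3b +1241.379ms=3b
3) 2482.759ms=6b +827.586ms=2b
4) 3310.345ms=8b +413.793ms=1b
5) 3724.138ms=9b +620.69ms=3/2b
6) 4344.828ms=21/2b +620.69ms=3/2b
Σ=12b of 12 (145bpm 6/8) — PASS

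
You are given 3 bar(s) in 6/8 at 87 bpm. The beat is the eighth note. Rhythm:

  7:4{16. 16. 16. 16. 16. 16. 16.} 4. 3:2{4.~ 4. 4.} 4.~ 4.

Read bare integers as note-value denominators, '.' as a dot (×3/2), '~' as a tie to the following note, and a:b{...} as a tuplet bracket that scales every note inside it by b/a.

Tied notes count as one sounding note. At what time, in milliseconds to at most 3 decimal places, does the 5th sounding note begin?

note 5 onset = 12/7b = 1182.266ms

1. 0.0ms @ 0 + 295.567ms (3/7)
2. 295.567ms @ 3/7 + 295.567ms (3/7)
3. 591.133ms @ 6/7 + 295.567ms (3/7)
4. 886.7ms @ 9/7 + 295.567ms (3/7)
5. 1182.266ms @ 12/7 + 295.567ms (3/7)
6. 1477.833ms @ 15/7 + 295.567ms (3/7)
7. 1773.399ms @ 18/7 + 295.567ms (3/7)
8. 2068.966ms @ 3 + 2068.966ms (3)
9. 4137.931ms @ 6 + 2758.621ms (4)
10. 6896.552ms @ 10 + 1379.31ms (2)
11. 8275.862ms @ 12 + 4137.931ms (6)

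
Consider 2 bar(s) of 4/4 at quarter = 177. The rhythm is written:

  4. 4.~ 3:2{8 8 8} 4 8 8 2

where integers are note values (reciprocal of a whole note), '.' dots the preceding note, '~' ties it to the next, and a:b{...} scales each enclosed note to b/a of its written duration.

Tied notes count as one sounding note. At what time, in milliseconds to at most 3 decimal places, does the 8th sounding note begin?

note 8 onset = 6b = 2033.898ms

1. 0.0ms @ 0 + 508.475ms (3/2)
2. 508.475ms @ 3/2 + 621.469ms (11/6)
3. 1129.944ms @ 10/3 + 112.994ms (1/3)
4. 1242.938ms @ 11/3 + 112.994ms (1/3)
5. 1355.932ms @ 4 + 338.983ms (1)
6. 1694.915ms @ 5 + 169.492ms (1/2)
7. 1864.407ms @ 11/2 + 169.492ms (1/2)
8. 2033.898ms @ 6 + 677.966ms (2)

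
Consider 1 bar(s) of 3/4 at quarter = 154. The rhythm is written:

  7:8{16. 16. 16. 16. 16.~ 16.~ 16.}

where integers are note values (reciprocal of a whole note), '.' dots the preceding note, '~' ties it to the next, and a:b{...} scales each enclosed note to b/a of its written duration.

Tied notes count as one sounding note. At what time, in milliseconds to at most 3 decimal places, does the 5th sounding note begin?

note 5 onset = 12/7b = 667.904ms

1. 0.0ms @ 0 + 166.976ms (3/7)
2. 166.976ms @ 3/7 + 166.976ms (3/7)
3. 333.952ms @ 6/7 + 166.976ms (3/7)
4. 500.928ms @ 9/7 + 166.976ms (3/7)
5. 667.904ms @ 12/7 + 500.928ms (9/7)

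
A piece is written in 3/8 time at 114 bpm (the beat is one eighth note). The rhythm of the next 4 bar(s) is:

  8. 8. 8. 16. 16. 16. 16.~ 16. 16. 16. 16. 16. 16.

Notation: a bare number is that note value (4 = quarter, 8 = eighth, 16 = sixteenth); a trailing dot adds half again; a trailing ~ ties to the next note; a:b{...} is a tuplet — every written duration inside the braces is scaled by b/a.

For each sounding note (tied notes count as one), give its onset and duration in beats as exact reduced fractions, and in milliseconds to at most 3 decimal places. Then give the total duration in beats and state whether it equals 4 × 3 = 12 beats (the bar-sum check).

1) 0.0ms=0b +789.474ms=3/2b
2) 789.474ms=3/2b +789.474ms=3/2b
3) 1578.947ms=3b +789.474ms=3/2b
4) 2368.421ms=9/2b +394.737ms=3/4b
5) 2763.158ms=21/4b +394.737ms=3/4b
6) 3157.895ms=6b +394.737ms=3/4b
7) 3552.632ms=27/4b +789.474ms=3/2b
8) 4342.105ms=33/4b +394.737ms=3/4b
9) 4736.842ms=9b +394.737ms=3/4b
10) 5131.579ms=39/4b +394.737ms=3/4b
11) 5526.316ms=21/2b +394.737ms=3/4b
12) 5921.053ms=45/4b +394.737ms=3/4b
Σ=12b of 12 (114bpm 3/8) — PASS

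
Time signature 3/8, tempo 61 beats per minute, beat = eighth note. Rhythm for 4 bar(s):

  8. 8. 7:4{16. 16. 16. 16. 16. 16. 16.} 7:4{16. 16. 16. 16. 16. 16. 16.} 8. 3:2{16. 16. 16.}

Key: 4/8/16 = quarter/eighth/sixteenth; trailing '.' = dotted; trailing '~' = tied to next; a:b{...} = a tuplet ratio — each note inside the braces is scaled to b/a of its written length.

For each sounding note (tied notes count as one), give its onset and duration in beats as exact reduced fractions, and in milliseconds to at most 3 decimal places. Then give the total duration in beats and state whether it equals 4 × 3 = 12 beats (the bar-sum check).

1) 0.0ms=0b +1475.41ms=3/2b
2) 1475.41ms=3/2b +1475.41ms=3/2b
3) 2950.82ms=3b +421.546ms=3/7b
4) 3372.365ms=24/7b +421.546ms=3/7b
5) 3793.911ms=27/7b +421.546ms=3/7b
6) 4215.457ms=30/7b +421.546ms=3/7b
7) 4637.002ms=33/7b +421.546ms=3/7b
8) 5058.548ms=36/7b +421.546ms=3/7b
9) 5480.094ms=39/7b +421.546ms=3/7b
10) 5901.639ms=6b +421.546ms=3/7b
11) 6323.185ms=45/7b +421.546ms=3/7b
12) 6744.731ms=48/7b +421.546ms=3/7b
13) 7166.276ms=51/7b +421.546ms=3/7b
14) 7587.822ms=54/7b +421.546ms=3/7b
15) 8009.368ms=57/7b +421.546ms=3/7b
16) 8430.913ms=60/7b +421.546ms=3/7b
17) 8852.459ms=9b +1475.41ms=3/2b
18) 10327.869ms=21/2b +491.803ms=1/2b
19) 10819.672ms=11b +491.803ms=1/2b
20) 11311.475ms=23/2b +491.803ms=1/2b
Σ=12b of 12 (61bpm 3/8) — PASS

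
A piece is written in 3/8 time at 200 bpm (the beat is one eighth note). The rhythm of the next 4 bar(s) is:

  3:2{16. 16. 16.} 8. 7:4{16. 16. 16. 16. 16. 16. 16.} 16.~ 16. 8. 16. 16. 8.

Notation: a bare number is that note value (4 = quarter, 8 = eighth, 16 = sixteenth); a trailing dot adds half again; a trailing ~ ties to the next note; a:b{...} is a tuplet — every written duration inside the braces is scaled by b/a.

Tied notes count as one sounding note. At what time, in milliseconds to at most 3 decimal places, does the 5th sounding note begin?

1. 0.0ms @ 0 + 150.0ms (1/2)
2. 150.0ms @ 1/2 + 150.0ms (1/2)
3. 300.0ms @ 1 + 150.0ms (1/2)
4. 450.0ms @ 3/2 + 450.0ms (3/2)
5. 900.0ms @ 3 + 128.571ms (3/7)
6. 1028.571ms @ 24/7 + 128.571ms (3/7)
7. 1157.143ms @ 27/7 + 128.571ms (3/7)
8. 1285.714ms @ 30/7 + 128.571ms (3/7)
9. 1414.286ms @ 33/7 + 128.571ms (3/7)
10. 1542.857ms @ 36/7 + 128.571ms (3/7)
11. 1671.429ms @ 39/7 + 128.571ms (3/7)
12. 1800.0ms @ 6 + 450.0ms (3/2)
13. 2250.0ms @ 15/2 + 450.0ms (3/2)
14. 2700.0ms @ 9 + 225.0ms (3/4)
15. 2925.0ms @ 39/4 + 225.0ms (3/4)
16. 3150.0ms @ 21/2 + 450.0ms (3/2)

note 5 onset = 3b = 900.0ms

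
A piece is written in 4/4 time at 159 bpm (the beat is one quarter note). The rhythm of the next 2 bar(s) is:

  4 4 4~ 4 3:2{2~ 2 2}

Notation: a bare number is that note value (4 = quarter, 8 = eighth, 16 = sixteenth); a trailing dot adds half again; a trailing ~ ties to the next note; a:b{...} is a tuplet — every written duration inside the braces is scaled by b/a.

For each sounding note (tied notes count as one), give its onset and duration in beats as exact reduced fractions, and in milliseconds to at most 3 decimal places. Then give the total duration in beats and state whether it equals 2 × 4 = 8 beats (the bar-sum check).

1) 0.0ms=0b +377.358ms=1b
2) 377.358ms=1b +377.358ms=1b
3) 754.717ms=2b +754.717ms=2b
4) 1509.434ms=4b +1006.289ms=8/3b
5) 2515.723ms=20/3b +503.145ms=4/3b
Σ=8b of 8 (159bpm 4/4) — PASS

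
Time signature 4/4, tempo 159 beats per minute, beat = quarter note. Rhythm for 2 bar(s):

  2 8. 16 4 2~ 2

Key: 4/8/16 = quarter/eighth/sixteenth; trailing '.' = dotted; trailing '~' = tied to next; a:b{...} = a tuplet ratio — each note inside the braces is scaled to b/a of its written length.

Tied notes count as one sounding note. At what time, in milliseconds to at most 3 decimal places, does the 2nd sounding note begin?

note 2 onset = 2b = 754.717ms

1. 0.0ms @ 0 + 754.717ms (2)
2. 754.717ms @ 2 + 283.019ms (3/4)
3. 1037.736ms @ 11/4 + 94.34ms (1/4)
4. 1132.075ms @ 3 + 377.358ms (1)
5. 1509.434ms @ 4 + 1509.434ms (4)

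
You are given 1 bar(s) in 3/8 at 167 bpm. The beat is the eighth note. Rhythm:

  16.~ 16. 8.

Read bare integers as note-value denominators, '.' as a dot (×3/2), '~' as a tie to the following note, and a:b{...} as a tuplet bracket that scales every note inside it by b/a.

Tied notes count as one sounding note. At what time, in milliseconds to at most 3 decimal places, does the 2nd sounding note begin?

1. 0.0ms @ 0 + 538.922ms (3/2)
2. 538.922ms @ 3/2 + 538.922ms (3/2)

note 2 onset = 3/2b = 538.922ms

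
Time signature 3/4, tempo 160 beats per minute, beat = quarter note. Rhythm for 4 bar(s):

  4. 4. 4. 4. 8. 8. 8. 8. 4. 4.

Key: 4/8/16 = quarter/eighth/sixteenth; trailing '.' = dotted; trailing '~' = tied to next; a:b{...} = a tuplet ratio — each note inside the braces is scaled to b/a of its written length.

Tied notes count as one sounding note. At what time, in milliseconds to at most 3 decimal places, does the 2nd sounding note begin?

note 2 onset = 3/2b = 562.5ms

1. 0.0ms @ 0 + 562.5ms (3/2)
2. 562.5ms @ 3/2 + 562.5ms (3/2)
3. 1125.0ms @ 3 + 562.5ms (3/2)
4. 1687.5ms @ 9/2 + 562.5ms (3/2)
5. 2250.0ms @ 6 + 281.25ms (3/4)
6. 2531.25ms @ 27/4 + 281.25ms (3/4)
7. 2812.5ms @ 15/2 + 281.25ms (3/4)
8. 3093.75ms @ 33/4 + 281.25ms (3/4)
9. 3375.0ms @ 9 + 562.5ms (3/2)
10. 3937.5ms @ 21/2 + 562.5ms (3/2)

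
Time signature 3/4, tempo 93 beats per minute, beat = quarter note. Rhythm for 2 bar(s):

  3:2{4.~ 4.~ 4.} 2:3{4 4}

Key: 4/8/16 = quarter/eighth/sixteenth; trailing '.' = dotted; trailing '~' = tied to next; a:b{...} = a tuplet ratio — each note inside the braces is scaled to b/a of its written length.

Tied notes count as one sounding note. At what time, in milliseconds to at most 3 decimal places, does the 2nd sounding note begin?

note 2 onset = 3b = 1935.484ms

1. 0.0ms @ 0 + 1935.484ms (3)
2. 1935.484ms @ 3 + 967.742ms (3/2)
3. 2903.226ms @ 9/2 + 967.742ms (3/2)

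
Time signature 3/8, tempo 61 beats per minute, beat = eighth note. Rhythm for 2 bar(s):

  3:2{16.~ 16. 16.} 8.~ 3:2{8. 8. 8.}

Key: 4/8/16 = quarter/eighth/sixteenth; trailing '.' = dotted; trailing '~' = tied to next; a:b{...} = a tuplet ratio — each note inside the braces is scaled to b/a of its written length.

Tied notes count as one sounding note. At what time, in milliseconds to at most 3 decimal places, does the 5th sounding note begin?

note 5 onset = 5b = 4918.033ms

1. 0.0ms @ 0 + 983.607ms (1)
2. 983.607ms @ 1 + 491.803ms (1/2)
3. 1475.41ms @ 3/2 + 2459.016ms (5/2)
4. 3934.426ms @ 4 + 983.607ms (1)
5. 4918.033ms @ 5 + 983.607ms (1)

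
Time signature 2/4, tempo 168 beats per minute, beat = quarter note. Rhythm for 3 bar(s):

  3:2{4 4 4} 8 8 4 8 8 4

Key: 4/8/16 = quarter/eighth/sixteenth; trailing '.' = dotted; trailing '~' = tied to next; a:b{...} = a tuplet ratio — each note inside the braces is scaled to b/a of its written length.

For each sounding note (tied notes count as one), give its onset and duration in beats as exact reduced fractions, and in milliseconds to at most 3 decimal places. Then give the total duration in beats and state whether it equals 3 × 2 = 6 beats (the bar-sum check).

1) 0.0ms=0b +238.095ms=2/3b
2) 238.095ms=2/3b +238.095ms=2/3b
3) 476.19ms=4/3b +238.095ms=2/3b
4) 714.286ms=2b +178.571ms=1/2b
5) 892.857ms=5/2b +178.571ms=1/2b
6) 1071.429ms=3b +357.143ms=1b
7) 1428.571ms=4b +178.571ms=1/2b
8) 1607.143ms=9/2b +178.571ms=1/2b
9) 1785.714ms=5b +357.143ms=1b
Σ=6b of 6 (168bpm 2/4) — PASS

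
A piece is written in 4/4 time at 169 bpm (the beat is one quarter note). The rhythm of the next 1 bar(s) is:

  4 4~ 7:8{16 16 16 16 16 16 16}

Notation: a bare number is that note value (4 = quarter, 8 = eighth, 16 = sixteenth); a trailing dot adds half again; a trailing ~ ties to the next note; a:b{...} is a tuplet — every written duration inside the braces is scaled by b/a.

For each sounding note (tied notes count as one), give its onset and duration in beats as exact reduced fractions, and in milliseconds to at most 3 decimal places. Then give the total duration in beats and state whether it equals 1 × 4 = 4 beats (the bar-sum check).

1) 0.0ms=0b +355.03ms=1b
2) 355.03ms=1b +456.467ms=9/7b
3) 811.496ms=16/7b +101.437ms=2/7b
4) 912.933ms=18/7b +101.437ms=2/7b
5) 1014.37ms=20/7b +101.437ms=2/7b
6) 1115.807ms=22/7b +101.437ms=2/7b
7) 1217.244ms=24/7b +101.437ms=2/7b
8) 1318.681ms=26/7b +101.437ms=2/7b
Σ=4b of 4 (169bpm 4/4) — PASS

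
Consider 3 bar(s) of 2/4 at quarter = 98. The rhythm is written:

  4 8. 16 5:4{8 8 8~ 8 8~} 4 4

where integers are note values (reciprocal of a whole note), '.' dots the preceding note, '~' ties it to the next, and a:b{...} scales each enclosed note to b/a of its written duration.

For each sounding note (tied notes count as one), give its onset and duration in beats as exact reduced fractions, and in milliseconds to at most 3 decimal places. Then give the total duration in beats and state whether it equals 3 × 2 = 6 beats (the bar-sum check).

1) 0.0ms=0b +612.245ms=1b
2) 612.245ms=1b +459.184ms=3/4b
3) 1071.429ms=7/4b +153.061ms=1/4b
4) 1224.49ms=2b +244.898ms=2/5b
5) 1469.388ms=12/5b +244.898ms=2/5b
6) 1714.286ms=14/5b +489.796ms=4/5b
7) 2204.082ms=18/5b +857.143ms=7/5b
8) 3061.224ms=5b +612.245ms=1b
Σ=6b of 6 (98bpm 2/4) — PASS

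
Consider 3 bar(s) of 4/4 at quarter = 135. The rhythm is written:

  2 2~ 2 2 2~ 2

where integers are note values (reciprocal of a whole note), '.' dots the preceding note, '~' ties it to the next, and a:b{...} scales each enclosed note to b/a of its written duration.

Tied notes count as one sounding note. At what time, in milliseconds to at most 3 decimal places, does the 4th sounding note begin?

1. 0.0ms @ 0 + 888.889ms (2)
2. 888.889ms @ 2 + 1777.778ms (4)
3. 2666.667ms @ 6 + 888.889ms (2)
4. 3555.556ms @ 8 + 1777.778ms (4)

note 4 onset = 8b = 3555.556ms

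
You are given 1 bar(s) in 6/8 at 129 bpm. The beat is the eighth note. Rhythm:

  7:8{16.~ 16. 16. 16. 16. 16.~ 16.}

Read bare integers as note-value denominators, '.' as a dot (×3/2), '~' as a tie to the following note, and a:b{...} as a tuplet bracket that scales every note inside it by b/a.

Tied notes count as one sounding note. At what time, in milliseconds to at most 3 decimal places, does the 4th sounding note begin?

note 4 onset = 24/7b = 1594.684ms

1. 0.0ms @ 0 + 797.342ms (12/7)
2. 797.342ms @ 12/7 + 398.671ms (6/7)
3. 1196.013ms @ 18/7 + 398.671ms (6/7)
4. 1594.684ms @ 24/7 + 398.671ms (6/7)
5. 1993.355ms @ 30/7 + 797.342ms (12/7)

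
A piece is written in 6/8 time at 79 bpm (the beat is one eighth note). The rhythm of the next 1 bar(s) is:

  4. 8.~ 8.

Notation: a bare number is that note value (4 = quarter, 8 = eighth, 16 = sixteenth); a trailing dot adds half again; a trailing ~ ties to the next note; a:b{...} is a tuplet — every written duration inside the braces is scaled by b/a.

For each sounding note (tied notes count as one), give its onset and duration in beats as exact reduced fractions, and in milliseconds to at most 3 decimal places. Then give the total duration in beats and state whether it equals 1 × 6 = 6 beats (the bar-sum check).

1) 0.0ms=0b +2278.481ms=3b
2) 2278.481ms=3b +2278.481ms=3b
Σ=6b of 6 (79bpm 6/8) — PASS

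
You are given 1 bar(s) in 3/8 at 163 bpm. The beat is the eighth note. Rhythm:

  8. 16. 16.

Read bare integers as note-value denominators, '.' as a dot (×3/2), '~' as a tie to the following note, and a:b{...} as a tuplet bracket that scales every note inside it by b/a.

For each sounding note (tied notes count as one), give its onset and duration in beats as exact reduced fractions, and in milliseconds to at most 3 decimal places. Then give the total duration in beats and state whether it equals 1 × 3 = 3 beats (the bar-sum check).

1) 0.0ms=0b +552.147ms=3/2b
2) 552.147ms=3/2b +276.074ms=3/4b
3) 828.221ms=9/4b +276.074ms=3/4b
Σ=3b of 3 (163bpm 3/8) — PASS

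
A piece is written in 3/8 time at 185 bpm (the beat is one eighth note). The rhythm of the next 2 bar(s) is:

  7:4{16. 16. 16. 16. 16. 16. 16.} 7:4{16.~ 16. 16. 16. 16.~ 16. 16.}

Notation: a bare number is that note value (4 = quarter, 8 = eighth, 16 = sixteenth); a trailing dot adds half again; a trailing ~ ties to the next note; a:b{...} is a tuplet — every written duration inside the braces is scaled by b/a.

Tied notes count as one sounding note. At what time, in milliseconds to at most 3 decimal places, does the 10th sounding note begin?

note 10 onset = 30/7b = 1389.961ms

1. 0.0ms @ 0 + 138.996ms (3/7)
2. 138.996ms @ 3/7 + 138.996ms (3/7)
3. 277.992ms @ 6/7 + 138.996ms (3/7)
4. 416.988ms @ 9/7 + 138.996ms (3/7)
5. 555.985ms @ 12/7 + 138.996ms (3/7)
6. 694.981ms @ 15/7 + 138.996ms (3/7)
7. 833.977ms @ 18/7 + 138.996ms (3/7)
8. 972.973ms @ 3 + 277.992ms (6/7)
9. 1250.965ms @ 27/7 + 138.996ms (3/7)
10. 1389.961ms @ 30/7 + 138.996ms (3/7)
11. 1528.958ms @ 33/7 + 277.992ms (6/7)
12. 1806.95ms @ 39/7 + 138.996ms (3/7)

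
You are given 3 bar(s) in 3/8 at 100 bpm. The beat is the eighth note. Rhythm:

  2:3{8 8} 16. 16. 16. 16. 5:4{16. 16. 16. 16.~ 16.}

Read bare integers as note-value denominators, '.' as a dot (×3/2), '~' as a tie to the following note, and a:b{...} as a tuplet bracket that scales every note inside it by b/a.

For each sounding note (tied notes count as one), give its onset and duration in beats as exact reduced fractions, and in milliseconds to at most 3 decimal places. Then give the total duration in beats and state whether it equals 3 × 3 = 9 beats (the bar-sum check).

1) 0.0ms=0b +900.0ms=3/2b
2) 900.0ms=3/2b +900.0ms=3/2b
3) 1800.0ms=3b +450.0ms=3/4b
4) 2250.0ms=15/4b +450.0ms=3/4b
5) 2700.0ms=9/2b +450.0ms=3/4b
6) 3150.0ms=21/4b +450.0ms=3/4b
7) 3600.0ms=6b +360.0ms=3/5b
8) 3960.0ms=33/5b +360.0ms=3/5b
9) 4320.0ms=36/5b +360.0ms=3/5b
10) 4680.0ms=39/5b +720.0ms=6/5b
Σ=9b of 9 (100bpm 3/8) — PASS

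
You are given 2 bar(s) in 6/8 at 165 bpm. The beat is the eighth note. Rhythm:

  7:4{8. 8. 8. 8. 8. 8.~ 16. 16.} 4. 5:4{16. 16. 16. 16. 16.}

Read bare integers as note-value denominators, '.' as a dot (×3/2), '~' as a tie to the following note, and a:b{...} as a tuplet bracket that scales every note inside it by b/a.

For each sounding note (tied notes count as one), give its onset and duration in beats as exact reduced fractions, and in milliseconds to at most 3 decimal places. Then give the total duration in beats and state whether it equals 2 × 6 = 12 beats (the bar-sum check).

1) 0.0ms=0b +311.688ms=6/7b
2) 311.688ms=6/7b +311.688ms=6/7b
3) 623.377ms=12/7b +311.688ms=6/7b
4) 935.065ms=18/7b +311.688ms=6/7b
5) 1246.753ms=24/7b +311.688ms=6/7b
6) 1558.442ms=30/7b +467.532ms=9/7b
7) 2025.974ms=39/7b +155.844ms=3/7b
8) 2181.818ms=6b +1090.909ms=3b
9) 3272.727ms=9b +218.182ms=3/5b
10) 3490.909ms=48/5b +218.182ms=3/5b
11) 3709.091ms=51/5b +218.182ms=3/5b
12) 3927.273ms=54/5b +218.182ms=3/5b
13) 4145.455ms=57/5b +218.182ms=3/5b
Σ=12b of 12 (165bpm 6/8) — PASS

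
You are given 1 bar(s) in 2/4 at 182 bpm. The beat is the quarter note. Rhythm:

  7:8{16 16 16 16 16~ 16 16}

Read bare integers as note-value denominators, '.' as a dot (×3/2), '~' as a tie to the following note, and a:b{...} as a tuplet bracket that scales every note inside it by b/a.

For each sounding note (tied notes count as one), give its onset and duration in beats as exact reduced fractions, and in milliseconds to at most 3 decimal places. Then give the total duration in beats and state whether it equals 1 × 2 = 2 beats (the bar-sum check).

1) 0.0ms=0b +94.192ms=2/7b
2) 94.192ms=2/7b +94.192ms=2/7b
3) 188.383ms=4/7b +94.192ms=2/7b
4) 282.575ms=6/7b +94.192ms=2/7b
5) 376.766ms=8/7b +188.383ms=4/7b
6) 565.149ms=12/7b +94.192ms=2/7b
Σ=2b of 2 (182bpm 2/4) — PASS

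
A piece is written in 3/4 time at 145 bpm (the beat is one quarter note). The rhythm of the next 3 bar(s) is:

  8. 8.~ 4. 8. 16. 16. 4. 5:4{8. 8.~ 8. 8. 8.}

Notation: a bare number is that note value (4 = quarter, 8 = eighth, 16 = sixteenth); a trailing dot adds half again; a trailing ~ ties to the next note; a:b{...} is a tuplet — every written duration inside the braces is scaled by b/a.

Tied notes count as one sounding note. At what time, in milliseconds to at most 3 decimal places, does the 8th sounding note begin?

note 8 onset = 33/5b = 2731.034ms

1. 0.0ms @ 0 + 310.345ms (3/4)
2. 310.345ms @ 3/4 + 931.034ms (9/4)
3. 1241.379ms @ 3 + 310.345ms (3/4)
4. 1551.724ms @ 15/4 + 155.172ms (3/8)
5. 1706.897ms @ 33/8 + 155.172ms (3/8)
6. 1862.069ms @ 9/2 + 620.69ms (3/2)
7. 2482.759ms @ 6 + 248.276ms (3/5)
8. 2731.034ms @ 33/5 + 496.552ms (6/5)
9. 3227.586ms @ 39/5 + 248.276ms (3/5)
10. 3475.862ms @ 42/5 + 248.276ms (3/5)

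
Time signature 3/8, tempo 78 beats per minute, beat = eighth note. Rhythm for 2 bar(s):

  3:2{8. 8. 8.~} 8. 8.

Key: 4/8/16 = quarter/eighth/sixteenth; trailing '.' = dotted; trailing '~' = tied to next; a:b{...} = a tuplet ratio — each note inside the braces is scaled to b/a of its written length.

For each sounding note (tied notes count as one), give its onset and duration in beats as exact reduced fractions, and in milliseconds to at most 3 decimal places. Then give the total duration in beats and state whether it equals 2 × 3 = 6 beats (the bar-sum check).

1) 0.0ms=0b +769.231ms=1b
2) 769.231ms=1b +769.231ms=1b
3) 1538.462ms=2b +1923.077ms=5/2b
4) 3461.538ms=9/2b +1153.846ms=3/2b
Σ=6b of 6 (78bpm 3/8) — PASS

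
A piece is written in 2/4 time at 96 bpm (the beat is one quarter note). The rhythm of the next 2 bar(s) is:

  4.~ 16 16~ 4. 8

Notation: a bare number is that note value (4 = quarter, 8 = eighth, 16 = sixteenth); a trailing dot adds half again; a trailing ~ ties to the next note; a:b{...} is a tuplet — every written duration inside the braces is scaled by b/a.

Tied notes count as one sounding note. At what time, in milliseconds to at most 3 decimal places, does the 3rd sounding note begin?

note 3 onset = 7/2b = 2187.5ms

1. 0.0ms @ 0 + 1093.75ms (7/4)
2. 1093.75ms @ 7/4 + 1093.75ms (7/4)
3. 2187.5ms @ 7/2 + 312.5ms (1/2)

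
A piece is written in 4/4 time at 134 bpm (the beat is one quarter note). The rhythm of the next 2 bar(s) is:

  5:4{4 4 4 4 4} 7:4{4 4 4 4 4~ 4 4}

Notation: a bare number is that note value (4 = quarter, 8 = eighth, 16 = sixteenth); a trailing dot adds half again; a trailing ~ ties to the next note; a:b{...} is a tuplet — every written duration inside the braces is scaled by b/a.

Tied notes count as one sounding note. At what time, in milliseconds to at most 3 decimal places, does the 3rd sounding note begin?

1. 0.0ms @ 0 + 358.209ms (4/5)
2. 358.209ms @ 4/5 + 358.209ms (4/5)
3. 716.418ms @ 8/5 + 358.209ms (4/5)
4. 1074.627ms @ 12/5 + 358.209ms (4/5)
5. 1432.836ms @ 16/5 + 358.209ms (4/5)
6. 1791.045ms @ 4 + 255.864ms (4/7)
7. 2046.908ms @ 32/7 + 255.864ms (4/7)
8. 2302.772ms @ 36/7 + 255.864ms (4/7)
9. 2558.635ms @ 40/7 + 255.864ms (4/7)
10. 2814.499ms @ 44/7 + 511.727ms (8/7)
11. 3326.226ms @ 52/7 + 255.864ms (4/7)

note 3 onset = 8/5b = 716.418ms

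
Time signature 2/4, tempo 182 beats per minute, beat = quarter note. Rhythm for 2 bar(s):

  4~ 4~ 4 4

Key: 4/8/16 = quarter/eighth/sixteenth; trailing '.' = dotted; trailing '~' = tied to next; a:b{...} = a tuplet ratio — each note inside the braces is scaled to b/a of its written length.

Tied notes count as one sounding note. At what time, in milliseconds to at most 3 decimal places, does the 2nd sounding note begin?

1. 0.0ms @ 0 + 989.011ms (3)
2. 989.011ms @ 3 + 329.67ms (1)

note 2 onset = 3b = 989.011ms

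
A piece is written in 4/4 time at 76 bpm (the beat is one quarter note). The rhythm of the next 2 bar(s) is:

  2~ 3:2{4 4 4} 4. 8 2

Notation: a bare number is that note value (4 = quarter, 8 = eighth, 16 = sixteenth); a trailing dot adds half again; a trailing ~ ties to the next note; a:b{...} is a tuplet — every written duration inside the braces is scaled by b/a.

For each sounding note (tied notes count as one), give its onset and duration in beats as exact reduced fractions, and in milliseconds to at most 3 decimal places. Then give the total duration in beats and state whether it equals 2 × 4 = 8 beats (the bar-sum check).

1) 0.0ms=0b +2105.263ms=8/3b
2) 2105.263ms=8/3b +526.316ms=2/3b
3) 2631.579ms=10/3b +526.316ms=2/3b
4) 3157.895ms=4b +1184.211ms=3/2b
5) 4342.105ms=11/2b +394.737ms=1/2b
6) 4736.842ms=6b +1578.947ms=2b
Σ=8b of 8 (76bpm 4/4) — PASS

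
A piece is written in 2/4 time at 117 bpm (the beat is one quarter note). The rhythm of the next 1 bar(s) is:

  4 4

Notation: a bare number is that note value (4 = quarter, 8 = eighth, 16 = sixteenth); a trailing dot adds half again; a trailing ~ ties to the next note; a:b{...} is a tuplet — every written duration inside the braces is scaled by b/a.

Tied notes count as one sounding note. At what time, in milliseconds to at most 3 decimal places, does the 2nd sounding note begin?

note 2 onset = 1b = 512.821ms

1. 0.0ms @ 0 + 512.821ms (1)
2. 512.821ms @ 1 + 512.821ms (1)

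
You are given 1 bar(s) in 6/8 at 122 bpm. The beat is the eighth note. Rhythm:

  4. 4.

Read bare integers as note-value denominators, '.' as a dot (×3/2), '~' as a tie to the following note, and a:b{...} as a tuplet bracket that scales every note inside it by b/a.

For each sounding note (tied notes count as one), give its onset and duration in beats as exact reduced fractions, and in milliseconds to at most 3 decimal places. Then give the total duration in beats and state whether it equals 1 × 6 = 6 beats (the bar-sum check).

1) 0.0ms=0b +1475.41ms=3b
2) 1475.41ms=3b +1475.41ms=3b
Σ=6b of 6 (122bpm 6/8) — PASS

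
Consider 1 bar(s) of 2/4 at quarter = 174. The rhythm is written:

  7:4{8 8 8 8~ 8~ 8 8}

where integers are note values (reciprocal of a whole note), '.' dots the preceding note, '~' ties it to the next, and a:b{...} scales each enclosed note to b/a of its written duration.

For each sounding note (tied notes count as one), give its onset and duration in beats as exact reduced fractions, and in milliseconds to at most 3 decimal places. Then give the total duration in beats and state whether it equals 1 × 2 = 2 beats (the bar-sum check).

1) 0.0ms=0b +98.522ms=2/7b
2) 98.522ms=2/7b +98.522ms=2/7b
3) 197.044ms=4/7b +98.522ms=2/7b
4) 295.567ms=6/7b +295.567ms=6/7b
5) 591.133ms=12/7b +98.522ms=2/7b
Σ=2b of 2 (174bpm 2/4) — PASS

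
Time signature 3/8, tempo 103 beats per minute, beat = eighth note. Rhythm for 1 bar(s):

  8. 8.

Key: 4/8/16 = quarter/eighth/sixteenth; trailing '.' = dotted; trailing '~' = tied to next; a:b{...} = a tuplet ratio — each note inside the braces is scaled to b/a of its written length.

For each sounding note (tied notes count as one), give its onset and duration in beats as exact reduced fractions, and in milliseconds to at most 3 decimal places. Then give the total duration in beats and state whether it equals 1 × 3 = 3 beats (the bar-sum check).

1) 0.0ms=0b +873.786ms=3/2b
2) 873.786ms=3/2b +873.786ms=3/2b
Σ=3b of 3 (103bpm 3/8) — PASS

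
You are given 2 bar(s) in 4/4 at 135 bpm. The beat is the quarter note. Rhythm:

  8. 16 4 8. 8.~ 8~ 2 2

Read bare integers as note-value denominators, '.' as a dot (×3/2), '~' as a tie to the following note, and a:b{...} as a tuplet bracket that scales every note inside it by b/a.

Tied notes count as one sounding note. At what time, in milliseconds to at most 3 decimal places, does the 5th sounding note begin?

note 5 onset = 11/4b = 1222.222ms

1. 0.0ms @ 0 + 333.333ms (3/4)
2. 333.333ms @ 3/4 + 111.111ms (1/4)
3. 444.444ms @ 1 + 444.444ms (1)
4. 888.889ms @ 2 + 333.333ms (3/4)
5. 1222.222ms @ 11/4 + 1444.444ms (13/4)
6. 2666.667ms @ 6 + 888.889ms (2)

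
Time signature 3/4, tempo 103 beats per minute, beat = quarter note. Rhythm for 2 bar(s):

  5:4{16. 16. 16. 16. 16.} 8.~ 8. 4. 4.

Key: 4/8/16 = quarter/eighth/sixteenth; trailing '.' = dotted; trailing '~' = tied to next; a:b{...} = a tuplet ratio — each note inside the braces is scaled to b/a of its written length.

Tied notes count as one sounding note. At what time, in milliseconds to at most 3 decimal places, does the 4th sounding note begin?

note 4 onset = 9/10b = 524.272ms

1. 0.0ms @ 0 + 174.757ms (3/10)
2. 174.757ms @ 3/10 + 174.757ms (3/10)
3. 349.515ms @ 3/5 + 174.757ms (3/10)
4. 524.272ms @ 9/10 + 174.757ms (3/10)
5. 699.029ms @ 6/5 + 174.757ms (3/10)
6. 873.786ms @ 3/2 + 873.786ms (3/2)
7. 1747.573ms @ 3 + 873.786ms (3/2)
8. 2621.359ms @ 9/2 + 873.786ms (3/2)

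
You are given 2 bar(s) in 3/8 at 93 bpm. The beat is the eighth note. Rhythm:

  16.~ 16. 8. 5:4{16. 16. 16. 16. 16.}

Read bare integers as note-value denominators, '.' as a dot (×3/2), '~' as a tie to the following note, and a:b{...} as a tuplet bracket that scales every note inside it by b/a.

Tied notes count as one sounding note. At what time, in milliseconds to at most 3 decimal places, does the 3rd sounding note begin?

1. 0.0ms @ 0 + 967.742ms (3/2)
2. 967.742ms @ 3/2 + 967.742ms (3/2)
3. 1935.484ms @ 3 + 387.097ms (3/5)
4. 2322.581ms @ 18/5 + 387.097ms (3/5)
5. 2709.677ms @ 21/5 + 387.097ms (3/5)
6. 3096.774ms @ 24/5 + 387.097ms (3/5)
7. 3483.871ms @ 27/5 + 387.097ms (3/5)

note 3 onset = 3b = 1935.484ms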